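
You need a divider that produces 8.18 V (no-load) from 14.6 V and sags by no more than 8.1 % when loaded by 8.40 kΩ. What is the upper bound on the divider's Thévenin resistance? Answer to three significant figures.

R_th ≤ 740 Ω

Loading drop = R_th/(R_th + R_L) ≤ 0.0810, so R_th ≤ R_L · ε/(1−ε) = 8.40 kΩ × 0.0810/0.9190 = 740 Ω.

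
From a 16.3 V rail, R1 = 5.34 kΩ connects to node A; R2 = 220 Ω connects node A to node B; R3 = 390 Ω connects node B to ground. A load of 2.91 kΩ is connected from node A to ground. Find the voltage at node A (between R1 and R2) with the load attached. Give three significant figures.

Below node A the series string R2+R3 = 610.0 Ω sits in parallel with the 2910 Ω load: 504.3 Ω.
V_A = 16.3 × 504.3/(5340 + 504.3) = 1.41 V.

V ≈ 1.41 V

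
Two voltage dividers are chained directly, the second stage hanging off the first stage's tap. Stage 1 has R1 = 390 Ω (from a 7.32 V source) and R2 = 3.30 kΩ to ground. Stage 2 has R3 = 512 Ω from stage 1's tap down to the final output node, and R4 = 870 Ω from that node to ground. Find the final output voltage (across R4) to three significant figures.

Stage 2 presents R3+R4 = 1382 Ω as a load on stage 1's tap.
Stage 1's lower leg becomes R2‖(R3+R4) = 974.1 Ω, so V_mid = 7.32 × 974.1/1364 = 5.227 V.
Stage 2 is itself unloaded: V_out = V_mid × R4/(R3+R4) = 5.227 × 870/1382 = 3.29 V.

V_out ≈ 3.29 V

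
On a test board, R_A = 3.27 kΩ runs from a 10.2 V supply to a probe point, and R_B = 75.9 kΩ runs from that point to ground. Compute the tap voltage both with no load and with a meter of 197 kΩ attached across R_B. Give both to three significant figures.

Open-circuit: V = 10.2 × 75.9/(3.27 + 75.9) = 9.78 V.
With the load, R_B becomes R_B‖R_L = 54.79 kΩ, so V = 10.2 × 54.79/58.06 = 9.63 V.

Unloaded: 9.78 V; loaded: 9.63 V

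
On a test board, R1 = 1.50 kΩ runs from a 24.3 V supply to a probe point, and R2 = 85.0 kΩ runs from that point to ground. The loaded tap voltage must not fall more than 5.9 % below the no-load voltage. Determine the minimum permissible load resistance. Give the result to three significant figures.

R_L(min) ≈ 23.5 kΩ

Output resistance R_th = R1‖R2 = (1.50 × 85.0)/86.50 = 1.474 kΩ.
The fractional drop is R_th/(R_th + R_L); requiring this ≤ 0.0590 gives R_L ≥ R_th(1/0.0590 − 1) = 1.474 × 15.95 = 23.5 kΩ.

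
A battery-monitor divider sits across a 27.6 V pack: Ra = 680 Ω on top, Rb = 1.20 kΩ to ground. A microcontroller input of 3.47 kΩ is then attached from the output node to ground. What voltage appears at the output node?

V_out ≈ 15.7 V

The load sits in parallel with Rb: Rb‖R_L = (1200 × 3470) / (1200 + 3470) = 891.6 Ω.
V_out = 27.6 × 891.6 / (680 + 891.6) = 27.6 × 891.6/1572 = 15.7 V.
(Unloaded it would have been 17.6 V.)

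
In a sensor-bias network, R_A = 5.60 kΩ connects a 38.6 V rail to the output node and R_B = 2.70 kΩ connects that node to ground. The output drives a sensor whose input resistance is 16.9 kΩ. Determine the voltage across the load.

The load sits in parallel with R_B: R_B‖R_L = (2.70 × 16.9) / (2.70 + 16.9) = 2.328 kΩ.
V_out = 38.6 × 2.328 / (5.60 + 2.328) = 38.6 × 2.328/7.928 = 11.3 V.

V_out ≈ 11.3 V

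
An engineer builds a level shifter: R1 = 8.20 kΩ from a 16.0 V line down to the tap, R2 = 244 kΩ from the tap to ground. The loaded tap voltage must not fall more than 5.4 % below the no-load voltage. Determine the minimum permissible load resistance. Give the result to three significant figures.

Output resistance R_th = R1‖R2 = (8.20 × 244)/252.2 = 7.933 kΩ.
The fractional drop is R_th/(R_th + R_L); requiring this ≤ 0.0540 gives R_L ≥ R_th(1/0.0540 − 1) = 7.933 × 17.52 = 139 kΩ.

R_L(min) ≈ 139 kΩ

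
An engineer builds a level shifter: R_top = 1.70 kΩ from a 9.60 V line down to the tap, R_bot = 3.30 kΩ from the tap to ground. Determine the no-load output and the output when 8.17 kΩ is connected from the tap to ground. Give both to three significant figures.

Open-circuit: V = 9.60 × 3.30/(1.70 + 3.30) = 6.34 V.
With the load, R_bot becomes R_bot‖R_L = 2.351 kΩ, so V = 9.60 × 2.351/4.051 = 5.57 V.

Unloaded: 6.34 V; loaded: 5.57 V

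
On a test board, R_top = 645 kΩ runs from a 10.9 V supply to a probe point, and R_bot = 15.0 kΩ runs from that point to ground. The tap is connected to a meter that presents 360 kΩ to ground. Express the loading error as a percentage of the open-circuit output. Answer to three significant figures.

3.91 %

The divider's output (Thévenin) resistance is R_top‖R_bot = 14.66 kΩ.
Fractional drop under load = R_th/(R_th + R_L) = 14.66 / (14.66 + 360) = 0.03913.
So the output falls by 3.91 %.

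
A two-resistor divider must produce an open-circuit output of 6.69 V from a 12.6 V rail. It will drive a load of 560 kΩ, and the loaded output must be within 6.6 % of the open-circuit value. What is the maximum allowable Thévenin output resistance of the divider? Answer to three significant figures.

R_th ≤ 39.6 kΩ

Loading drop = R_th/(R_th + R_L) ≤ 0.0660, so R_th ≤ R_L · ε/(1−ε) = 560 kΩ × 0.0660/0.9340 = 39.6 kΩ.
(Any R1, R2 with R2/(R1+R2) = 0.531 and R1‖R2 ≤ 39.6 kΩ will meet the spec.)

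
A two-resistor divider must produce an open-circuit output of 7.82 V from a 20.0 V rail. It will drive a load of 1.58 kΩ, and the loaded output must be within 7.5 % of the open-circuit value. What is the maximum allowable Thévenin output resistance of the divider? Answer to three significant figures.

R_th ≤ 128 Ω

Loading drop = R_th/(R_th + R_L) ≤ 0.0750, so R_th ≤ R_L · ε/(1−ε) = 1.58 kΩ × 0.0750/0.9250 = 128 Ω.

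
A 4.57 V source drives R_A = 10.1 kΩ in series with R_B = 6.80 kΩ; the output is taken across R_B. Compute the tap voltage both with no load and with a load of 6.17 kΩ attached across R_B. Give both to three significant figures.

Open-circuit: V = 4.57 × 6.80/(10.1 + 6.80) = 1.84 V.
With the load, R_B becomes R_B‖R_L = 3.235 kΩ, so V = 4.57 × 3.235/13.33 = 1.11 V.

Unloaded: 1.84 V; loaded: 1.11 V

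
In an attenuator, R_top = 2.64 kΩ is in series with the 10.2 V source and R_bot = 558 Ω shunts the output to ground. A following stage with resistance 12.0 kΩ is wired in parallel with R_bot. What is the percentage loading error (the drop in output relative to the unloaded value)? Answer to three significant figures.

3.70 %

The divider's output (Thévenin) resistance is R_top‖R_bot = 460.6 Ω.
Fractional drop under load = R_th/(R_th + R_L) = 460.6 / (460.6 + 12000) = 0.03697.
So the output falls by 3.70 %.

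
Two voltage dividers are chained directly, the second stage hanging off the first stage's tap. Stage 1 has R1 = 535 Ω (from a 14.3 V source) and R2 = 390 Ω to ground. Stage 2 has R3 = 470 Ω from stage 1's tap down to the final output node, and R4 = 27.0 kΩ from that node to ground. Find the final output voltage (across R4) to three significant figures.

Stage 2 presents R3+R4 = 27470 Ω as a load on stage 1's tap.
Stage 1's lower leg becomes R2‖(R3+R4) = 384.5 Ω, so V_mid = 14.3 × 384.5/919.5 = 5.980 V.
Stage 2 is itself unloaded: V_out = V_mid × R4/(R3+R4) = 5.980 × 27000/27470 = 5.88 V.

V_out ≈ 5.88 V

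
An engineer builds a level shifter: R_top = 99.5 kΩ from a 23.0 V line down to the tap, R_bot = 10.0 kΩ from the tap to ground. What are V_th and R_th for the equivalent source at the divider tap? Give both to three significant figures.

V_th = 2.10 V, R_th = 9.09 kΩ

V_th is the open-circuit tap voltage: 23.0 × 10.0/(99.5 + 10.0) = 2.10 V.
With the supply zeroed, R_top and R_bot appear in parallel from the tap: R_th = R_top‖R_bot = (99.5 × 10.0)/109.5 = 9.09 kΩ.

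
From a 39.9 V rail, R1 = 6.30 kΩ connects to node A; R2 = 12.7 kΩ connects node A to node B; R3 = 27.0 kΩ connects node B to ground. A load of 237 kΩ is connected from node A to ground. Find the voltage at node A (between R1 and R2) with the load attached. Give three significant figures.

Below node A the series string R2+R3 = 39.70 kΩ sits in parallel with the 237 kΩ load: 34.00 kΩ.
V_A = 39.9 × 34.00/(6.30 + 34.00) = 33.7 V.

V ≈ 33.7 V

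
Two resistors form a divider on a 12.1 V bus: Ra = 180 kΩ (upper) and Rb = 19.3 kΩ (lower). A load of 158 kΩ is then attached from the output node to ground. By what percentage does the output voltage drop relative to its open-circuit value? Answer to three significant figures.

9.94 %

The divider's output (Thévenin) resistance is Ra‖Rb = 17.43 kΩ.
Fractional drop under load = R_th/(R_th + R_L) = 17.43 / (17.43 + 158) = 0.09936.
So the output falls by 9.94 %.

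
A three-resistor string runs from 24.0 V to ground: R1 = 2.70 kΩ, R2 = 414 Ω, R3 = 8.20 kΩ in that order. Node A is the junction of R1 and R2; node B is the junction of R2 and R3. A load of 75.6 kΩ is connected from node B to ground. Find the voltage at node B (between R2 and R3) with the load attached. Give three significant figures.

At node B, R3 is in parallel with the load: R3‖R_L = 7398 Ω.
Below node A the resistance is R2 + (R3‖R_L) = 7812 Ω, so V_A = 24.0 × 7812/10510 = 17.84 V.
Then V_B = V_A × (R3‖R_L)/(R2 + R3‖R_L) = 17.84 × 7398/7812 = 16.9 V.

V ≈ 16.9 V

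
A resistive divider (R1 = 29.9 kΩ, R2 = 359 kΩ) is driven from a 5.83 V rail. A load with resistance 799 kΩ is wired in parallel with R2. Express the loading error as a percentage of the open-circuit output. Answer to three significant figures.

3.34 %

The divider's output (Thévenin) resistance is R1‖R2 = 27.60 kΩ.
Fractional drop under load = R_th/(R_th + R_L) = 27.60 / (27.60 + 799) = 0.03339.
So the output falls by 3.34 %.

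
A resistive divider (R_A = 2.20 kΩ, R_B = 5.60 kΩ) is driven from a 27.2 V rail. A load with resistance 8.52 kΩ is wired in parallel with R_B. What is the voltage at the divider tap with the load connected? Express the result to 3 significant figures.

The load sits in parallel with R_B: R_B‖R_L = (5.60 × 8.52) / (5.60 + 8.52) = 3.379 kΩ.
V_out = 27.2 × 3.379 / (2.20 + 3.379) = 27.2 × 3.379/5.579 = 16.5 V.

V_out ≈ 16.5 V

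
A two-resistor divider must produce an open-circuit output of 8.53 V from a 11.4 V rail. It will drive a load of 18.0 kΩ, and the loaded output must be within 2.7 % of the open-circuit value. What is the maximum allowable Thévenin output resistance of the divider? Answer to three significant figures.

Loading drop = R_th/(R_th + R_L) ≤ 0.0270, so R_th ≤ R_L · ε/(1−ε) = 18.0 kΩ × 0.0270/0.9730 = 499 Ω.
(Any R1, R2 with R2/(R1+R2) = 0.748 and R1‖R2 ≤ 499 Ω will meet the spec.)

R_th ≤ 499 Ω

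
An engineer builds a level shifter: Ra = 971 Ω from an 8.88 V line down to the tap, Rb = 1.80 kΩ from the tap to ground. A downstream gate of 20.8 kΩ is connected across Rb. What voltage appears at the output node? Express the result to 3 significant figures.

The load sits in parallel with Rb: Rb‖R_L = (1800 × 20800) / (1800 + 20800) = 1657 Ω.
V_out = 8.88 × 1657 / (971 + 1657) = 8.88 × 1657/2628 = 5.60 V.

V_out ≈ 5.60 V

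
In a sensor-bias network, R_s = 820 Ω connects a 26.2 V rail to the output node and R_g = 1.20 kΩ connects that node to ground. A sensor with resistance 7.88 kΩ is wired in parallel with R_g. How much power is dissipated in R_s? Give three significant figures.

P ≈ 162 mW

Total resistance from the source is R_s + (R_g‖R_L) = 1861 Ω, so I = 26.2/1861 Ω = 14.08 mA.
P = I²·R_s = (14.08 mA)² × 820 Ω = 162 mW.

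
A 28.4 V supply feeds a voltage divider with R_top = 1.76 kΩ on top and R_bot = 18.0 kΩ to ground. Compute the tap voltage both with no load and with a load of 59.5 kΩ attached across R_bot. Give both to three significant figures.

Unloaded: 25.9 V; loaded: 25.2 V

Open-circuit: V = 28.4 × 18.0/(1.76 + 18.0) = 25.9 V.
With the load, R_bot becomes R_bot‖R_L = 13.82 kΩ, so V = 28.4 × 13.82/15.58 = 25.2 V.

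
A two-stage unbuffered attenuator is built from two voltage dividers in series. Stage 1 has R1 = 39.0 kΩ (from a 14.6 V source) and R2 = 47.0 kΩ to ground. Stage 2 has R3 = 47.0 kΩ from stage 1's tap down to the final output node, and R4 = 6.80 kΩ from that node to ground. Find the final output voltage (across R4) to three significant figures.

V_out ≈ 0.722 V

Stage 2 presents R3+R4 = 53.80 kΩ as a load on stage 1's tap.
Stage 1's lower leg becomes R2‖(R3+R4) = 25.09 kΩ, so V_mid = 14.6 × 25.09/64.09 = 5.715 V.
Stage 2 is itself unloaded: V_out = V_mid × R4/(R3+R4) = 5.715 × 6.80/53.80 = 0.722 V.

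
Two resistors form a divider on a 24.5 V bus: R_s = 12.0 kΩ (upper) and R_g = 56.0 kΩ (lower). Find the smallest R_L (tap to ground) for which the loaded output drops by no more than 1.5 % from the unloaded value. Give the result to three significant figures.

Output resistance R_th = R_s‖R_g = (12.0 × 56.0)/68.00 = 9.882 kΩ.
The fractional drop is R_th/(R_th + R_L); requiring this ≤ 0.0150 gives R_L ≥ R_th(1/0.0150 − 1) = 9.882 × 65.67 = 649 kΩ.

R_L(min) ≈ 649 kΩ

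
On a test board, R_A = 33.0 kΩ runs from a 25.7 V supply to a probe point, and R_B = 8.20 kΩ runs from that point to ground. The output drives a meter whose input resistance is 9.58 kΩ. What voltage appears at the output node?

V_out ≈ 3.03 V

The load sits in parallel with R_B: R_B‖R_L = (8.20 × 9.58) / (8.20 + 9.58) = 4.418 kΩ.
V_out = 25.7 × 4.418 / (33.0 + 4.418) = 25.7 × 4.418/37.42 = 3.03 V.
(Unloaded it would have been 5.12 V.)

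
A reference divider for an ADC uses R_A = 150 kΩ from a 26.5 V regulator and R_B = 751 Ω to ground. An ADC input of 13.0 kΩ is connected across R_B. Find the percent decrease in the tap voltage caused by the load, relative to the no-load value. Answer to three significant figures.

The divider's output (Thévenin) resistance is R_A‖R_B = 747.3 Ω.
Fractional drop under load = R_th/(R_th + R_L) = 747.3 / (747.3 + 13000) = 0.05436.
So the output falls by 5.44 %.

5.44 %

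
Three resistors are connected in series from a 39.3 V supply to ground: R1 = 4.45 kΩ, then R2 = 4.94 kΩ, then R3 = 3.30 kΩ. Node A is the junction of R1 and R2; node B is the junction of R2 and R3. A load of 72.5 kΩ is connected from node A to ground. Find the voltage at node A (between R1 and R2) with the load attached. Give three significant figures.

Below node A the series string R2+R3 = 8.240 kΩ sits in parallel with the 72.5 kΩ load: 7.399 kΩ.
V_A = 39.3 × 7.399/(4.45 + 7.399) = 24.5 V.

V ≈ 24.5 V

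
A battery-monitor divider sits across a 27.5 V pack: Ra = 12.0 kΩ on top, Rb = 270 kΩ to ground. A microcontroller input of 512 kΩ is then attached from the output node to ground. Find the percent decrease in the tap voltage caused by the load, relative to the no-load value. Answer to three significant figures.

The divider's output (Thévenin) resistance is Ra‖Rb = 11.49 kΩ.
Fractional drop under load = R_th/(R_th + R_L) = 11.49 / (11.49 + 512) = 0.02195.
So the output falls by 2.19 %.

2.19 %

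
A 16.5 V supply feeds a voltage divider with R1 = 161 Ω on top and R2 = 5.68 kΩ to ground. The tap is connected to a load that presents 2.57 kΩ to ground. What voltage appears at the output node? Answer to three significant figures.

V_out ≈ 15.1 V

The load sits in parallel with R2: R2‖R_L = (5680 × 2570) / (5680 + 2570) = 1769 Ω.
V_out = 16.5 × 1769 / (161 + 1769) = 16.5 × 1769/1930 = 15.1 V.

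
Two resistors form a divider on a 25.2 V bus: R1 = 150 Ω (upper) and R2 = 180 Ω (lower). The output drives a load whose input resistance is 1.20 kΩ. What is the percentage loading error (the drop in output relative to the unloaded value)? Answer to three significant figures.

The divider's output (Thévenin) resistance is R1‖R2 = 81.82 Ω.
Fractional drop under load = R_th/(R_th + R_L) = 81.82 / (81.82 + 1200) = 0.06383.
So the output falls by 6.38 %.

6.38 %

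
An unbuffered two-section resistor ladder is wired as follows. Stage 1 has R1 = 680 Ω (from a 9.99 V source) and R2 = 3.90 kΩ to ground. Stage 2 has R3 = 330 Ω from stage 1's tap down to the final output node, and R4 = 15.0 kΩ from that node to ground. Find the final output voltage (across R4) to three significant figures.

Stage 2 presents R3+R4 = 15330 Ω as a load on stage 1's tap.
Stage 1's lower leg becomes R2‖(R3+R4) = 3109 Ω, so V_mid = 9.99 × 3109/3789 = 8.197 V.
Stage 2 is itself unloaded: V_out = V_mid × R4/(R3+R4) = 8.197 × 15000/15330 = 8.02 V.

V_out ≈ 8.02 V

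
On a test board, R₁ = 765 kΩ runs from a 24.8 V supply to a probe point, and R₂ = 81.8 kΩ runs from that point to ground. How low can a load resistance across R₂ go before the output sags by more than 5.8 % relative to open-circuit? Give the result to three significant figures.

Output resistance R_th = R₁‖R₂ = (765 × 81.8)/846.8 = 73.90 kΩ.
The fractional drop is R_th/(R_th + R_L); requiring this ≤ 0.0580 gives R_L ≥ R_th(1/0.0580 − 1) = 73.90 × 16.24 = 1.20 MΩ.

R_L(min) ≈ 1.20 MΩ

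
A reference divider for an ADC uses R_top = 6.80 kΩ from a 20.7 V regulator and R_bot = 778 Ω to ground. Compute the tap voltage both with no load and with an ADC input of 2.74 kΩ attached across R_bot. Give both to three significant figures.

Open-circuit: V = 20.7 × 778/(6800 + 778) = 2.13 V.
With the load, R_bot becomes R_bot‖R_L = 605.9 Ω, so V = 20.7 × 605.9/7406 = 1.69 V.

Unloaded: 2.13 V; loaded: 1.69 V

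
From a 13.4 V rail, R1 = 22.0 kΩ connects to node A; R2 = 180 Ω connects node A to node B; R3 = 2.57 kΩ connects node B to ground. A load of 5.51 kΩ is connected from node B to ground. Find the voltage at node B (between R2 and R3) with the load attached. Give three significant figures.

V ≈ 0.981 V

At node B, R3 is in parallel with the load: R3‖R_L = 1753 Ω.
Below node A the resistance is R2 + (R3‖R_L) = 1933 Ω, so V_A = 13.4 × 1933/23930 = 1.082 V.
Then V_B = V_A × (R3‖R_L)/(R2 + R3‖R_L) = 1.082 × 1753/1933 = 0.981 V.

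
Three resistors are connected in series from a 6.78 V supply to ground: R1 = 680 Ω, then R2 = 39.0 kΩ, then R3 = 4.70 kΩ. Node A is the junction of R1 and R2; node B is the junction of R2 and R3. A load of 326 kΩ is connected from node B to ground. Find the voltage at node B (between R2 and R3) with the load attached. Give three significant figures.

V ≈ 0.709 V

At node B, R3 is in parallel with the load: R3‖R_L = 4633 Ω.
Below node A the resistance is R2 + (R3‖R_L) = 43630 Ω, so V_A = 6.78 × 43630/44310 = 6.676 V.
Then V_B = V_A × (R3‖R_L)/(R2 + R3‖R_L) = 6.676 × 4633/43630 = 0.709 V.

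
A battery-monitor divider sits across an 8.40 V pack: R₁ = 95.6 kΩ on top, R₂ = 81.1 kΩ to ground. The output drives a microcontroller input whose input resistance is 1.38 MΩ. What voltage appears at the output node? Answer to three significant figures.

V_out ≈ 3.74 V

The load sits in parallel with R₂: R₂‖R_L = (81.1 × 1380) / (81.1 + 1380) = 76.60 kΩ.
V_out = 8.40 × 76.60 / (95.6 + 76.60) = 8.40 × 76.60/172.2 = 3.74 V.
(Unloaded it would have been 3.86 V.)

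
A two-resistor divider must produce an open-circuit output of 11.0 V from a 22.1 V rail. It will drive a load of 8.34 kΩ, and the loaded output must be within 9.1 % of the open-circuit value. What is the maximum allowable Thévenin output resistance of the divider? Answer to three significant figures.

Loading drop = R_th/(R_th + R_L) ≤ 0.0910, so R_th ≤ R_L · ε/(1−ε) = 8.34 kΩ × 0.0910/0.9090 = 835 Ω.
(Any R1, R2 with R2/(R1+R2) = 0.498 and R1‖R2 ≤ 835 Ω will meet the spec.)

R_th ≤ 835 Ω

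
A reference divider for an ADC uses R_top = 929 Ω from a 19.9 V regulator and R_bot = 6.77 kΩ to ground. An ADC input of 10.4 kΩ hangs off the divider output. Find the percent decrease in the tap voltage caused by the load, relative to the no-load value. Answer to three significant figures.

7.28 %

The divider's output (Thévenin) resistance is R_top‖R_bot = 816.9 Ω.
Fractional drop under load = R_th/(R_th + R_L) = 816.9 / (816.9 + 10400) = 0.07283.
So the output falls by 7.28 %.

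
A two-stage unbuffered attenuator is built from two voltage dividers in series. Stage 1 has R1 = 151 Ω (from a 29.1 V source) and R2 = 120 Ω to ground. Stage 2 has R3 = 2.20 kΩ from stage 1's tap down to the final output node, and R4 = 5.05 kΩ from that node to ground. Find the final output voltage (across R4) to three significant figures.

Stage 2 presents R3+R4 = 7250 Ω as a load on stage 1's tap.
Stage 1's lower leg becomes R2‖(R3+R4) = 118.0 Ω, so V_mid = 29.1 × 118.0/269.0 = 12.77 V.
Stage 2 is itself unloaded: V_out = V_mid × R4/(R3+R4) = 12.77 × 5050/7250 = 8.89 V.

V_out ≈ 8.89 V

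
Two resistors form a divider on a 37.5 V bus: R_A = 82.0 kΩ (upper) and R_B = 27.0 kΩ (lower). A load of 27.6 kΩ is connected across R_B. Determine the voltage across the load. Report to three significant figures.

V_out ≈ 5.35 V

The load sits in parallel with R_B: R_B‖R_L = (27.0 × 27.6) / (27.0 + 27.6) = 13.65 kΩ.
V_out = 37.5 × 13.65 / (82.0 + 13.65) = 37.5 × 13.65/95.65 = 5.35 V.
(Unloaded it would have been 9.29 V.)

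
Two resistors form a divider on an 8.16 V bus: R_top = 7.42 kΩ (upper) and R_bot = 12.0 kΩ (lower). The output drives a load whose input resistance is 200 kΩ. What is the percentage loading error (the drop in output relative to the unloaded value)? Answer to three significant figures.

2.24 %

The divider's output (Thévenin) resistance is R_top‖R_bot = 4.585 kΩ.
Fractional drop under load = R_th/(R_th + R_L) = 4.585 / (4.585 + 200) = 0.02241.
So the output falls by 2.24 %.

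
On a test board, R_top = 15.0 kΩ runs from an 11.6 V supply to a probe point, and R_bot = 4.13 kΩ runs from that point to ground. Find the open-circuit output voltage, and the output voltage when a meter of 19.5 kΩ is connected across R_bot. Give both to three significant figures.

Unloaded: 2.50 V; loaded: 2.15 V

Open-circuit: V = 11.6 × 4.13/(15.0 + 4.13) = 2.50 V.
With the load, R_bot becomes R_bot‖R_L = 3.408 kΩ, so V = 11.6 × 3.408/18.41 = 2.15 V.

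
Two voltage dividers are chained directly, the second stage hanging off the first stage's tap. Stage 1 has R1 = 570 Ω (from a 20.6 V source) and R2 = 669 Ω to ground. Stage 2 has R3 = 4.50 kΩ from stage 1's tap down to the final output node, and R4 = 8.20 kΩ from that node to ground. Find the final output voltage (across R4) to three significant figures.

Stage 2 presents R3+R4 = 12700 Ω as a load on stage 1's tap.
Stage 1's lower leg becomes R2‖(R3+R4) = 635.5 Ω, so V_mid = 20.6 × 635.5/1206 = 10.86 V.
Stage 2 is itself unloaded: V_out = V_mid × R4/(R3+R4) = 10.86 × 8200/12700 = 7.01 V.

V_out ≈ 7.01 V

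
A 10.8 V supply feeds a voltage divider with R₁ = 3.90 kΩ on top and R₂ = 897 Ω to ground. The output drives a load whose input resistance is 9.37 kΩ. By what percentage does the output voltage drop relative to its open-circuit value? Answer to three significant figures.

The divider's output (Thévenin) resistance is R₁‖R₂ = 729.3 Ω.
Fractional drop under load = R_th/(R_th + R_L) = 729.3 / (729.3 + 9370) = 0.07221.
So the output falls by 7.22 %.

7.22 %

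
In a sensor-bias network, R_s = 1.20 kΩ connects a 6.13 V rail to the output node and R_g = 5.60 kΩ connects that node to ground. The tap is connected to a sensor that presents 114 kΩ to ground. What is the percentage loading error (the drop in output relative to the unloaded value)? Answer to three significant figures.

0.859 %

The divider's output (Thévenin) resistance is R_s‖R_g = 0.9882 kΩ.
Fractional drop under load = R_th/(R_th + R_L) = 0.9882 / (0.9882 + 114) = 0.008594.
So the output falls by 0.859 %.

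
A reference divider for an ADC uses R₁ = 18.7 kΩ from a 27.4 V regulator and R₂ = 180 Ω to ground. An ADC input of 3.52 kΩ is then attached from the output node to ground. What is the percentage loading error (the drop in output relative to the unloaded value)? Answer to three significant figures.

4.82 %

The divider's output (Thévenin) resistance is R₁‖R₂ = 178.3 Ω.
Fractional drop under load = R_th/(R_th + R_L) = 178.3 / (178.3 + 3520) = 0.04821.
So the output falls by 4.82 %.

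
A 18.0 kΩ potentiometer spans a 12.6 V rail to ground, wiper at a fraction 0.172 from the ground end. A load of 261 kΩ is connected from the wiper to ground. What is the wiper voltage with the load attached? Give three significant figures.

V ≈ 2.15 V

The wiper splits the pot into (1−α)R = 14.90 kΩ above and αR = 3.096 kΩ below.
Lower section ‖ load = 3.060 kΩ.
V_wiper = 12.6 × 3.060/(14.90 + 3.060) = 2.15 V.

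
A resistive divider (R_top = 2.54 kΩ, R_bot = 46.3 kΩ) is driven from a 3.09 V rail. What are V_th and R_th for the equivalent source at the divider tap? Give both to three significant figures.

V_th is the open-circuit tap voltage: 3.09 × 46.3/(2.54 + 46.3) = 2.93 V.
With the supply zeroed, R_top and R_bot appear in parallel from the tap: R_th = R_top‖R_bot = (2.54 × 46.3)/48.84 = 2.41 kΩ.

V_th = 2.93 V, R_th = 2.41 kΩ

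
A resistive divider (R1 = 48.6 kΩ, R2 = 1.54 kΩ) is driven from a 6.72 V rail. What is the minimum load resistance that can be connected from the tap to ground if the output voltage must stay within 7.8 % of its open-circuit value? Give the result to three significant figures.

Output resistance R_th = R1‖R2 = (48.6 × 1.54)/50.14 = 1.493 kΩ.
The fractional drop is R_th/(R_th + R_L); requiring this ≤ 0.0780 gives R_L ≥ R_th(1/0.0780 − 1) = 1.493 × 11.82 = 17.6 kΩ.

R_L(min) ≈ 17.6 kΩ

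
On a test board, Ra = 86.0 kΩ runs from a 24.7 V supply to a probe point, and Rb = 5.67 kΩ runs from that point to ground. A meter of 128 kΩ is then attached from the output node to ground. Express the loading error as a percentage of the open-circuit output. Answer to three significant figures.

3.99 %

The divider's output (Thévenin) resistance is Ra‖Rb = 5.319 kΩ.
Fractional drop under load = R_th/(R_th + R_L) = 5.319 / (5.319 + 128) = 0.03990.
So the output falls by 3.99 %.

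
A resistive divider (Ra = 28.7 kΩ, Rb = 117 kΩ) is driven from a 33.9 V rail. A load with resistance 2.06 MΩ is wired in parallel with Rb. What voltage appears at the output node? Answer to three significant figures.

The load sits in parallel with Rb: Rb‖R_L = (117 × 2060) / (117 + 2060) = 110.7 kΩ.
V_out = 33.9 × 110.7 / (28.7 + 110.7) = 33.9 × 110.7/139.4 = 26.9 V.

V_out ≈ 26.9 V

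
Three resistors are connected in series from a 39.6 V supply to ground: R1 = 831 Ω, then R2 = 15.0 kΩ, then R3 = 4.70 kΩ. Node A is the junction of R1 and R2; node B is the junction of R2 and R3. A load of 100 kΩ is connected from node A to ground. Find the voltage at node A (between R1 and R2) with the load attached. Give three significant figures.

V ≈ 37.7 V

Below node A the series string R2+R3 = 19700 Ω sits in parallel with the 100000 Ω load: 16460 Ω.
V_A = 39.6 × 16460/(831 + 16460) = 37.7 V.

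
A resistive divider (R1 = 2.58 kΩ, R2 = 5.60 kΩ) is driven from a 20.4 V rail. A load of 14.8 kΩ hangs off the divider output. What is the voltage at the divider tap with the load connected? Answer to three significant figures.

The load sits in parallel with R2: R2‖R_L = (5.60 × 14.8) / (5.60 + 14.8) = 4.063 kΩ.
V_out = 20.4 × 4.063 / (2.58 + 4.063) = 20.4 × 4.063/6.643 = 12.5 V.

V_out ≈ 12.5 V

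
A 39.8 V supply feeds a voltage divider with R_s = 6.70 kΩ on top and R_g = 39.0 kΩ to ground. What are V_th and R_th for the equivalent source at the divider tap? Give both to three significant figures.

V_th = 34.0 V, R_th = 5.72 kΩ

V_th is the open-circuit tap voltage: 39.8 × 39.0/(6.70 + 39.0) = 34.0 V.
With the supply zeroed, R_s and R_g appear in parallel from the tap: R_th = R_s‖R_g = (6.70 × 39.0)/45.70 = 5.72 kΩ.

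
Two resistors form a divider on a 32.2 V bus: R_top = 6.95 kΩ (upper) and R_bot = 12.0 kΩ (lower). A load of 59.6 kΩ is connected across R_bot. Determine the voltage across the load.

The load sits in parallel with R_bot: R_bot‖R_L = (12.0 × 59.6) / (12.0 + 59.6) = 9.989 kΩ.
V_out = 32.2 × 9.989 / (6.95 + 9.989) = 32.2 × 9.989/16.94 = 19.0 V.

V_out ≈ 19.0 V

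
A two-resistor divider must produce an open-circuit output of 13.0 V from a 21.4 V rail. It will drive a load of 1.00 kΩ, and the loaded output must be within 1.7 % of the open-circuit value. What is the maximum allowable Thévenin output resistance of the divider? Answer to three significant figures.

Loading drop = R_th/(R_th + R_L) ≤ 0.0170, so R_th ≤ R_L · ε/(1−ε) = 1.00 kΩ × 0.0170/0.9830 = 17.3 Ω.

R_th ≤ 17.3 Ω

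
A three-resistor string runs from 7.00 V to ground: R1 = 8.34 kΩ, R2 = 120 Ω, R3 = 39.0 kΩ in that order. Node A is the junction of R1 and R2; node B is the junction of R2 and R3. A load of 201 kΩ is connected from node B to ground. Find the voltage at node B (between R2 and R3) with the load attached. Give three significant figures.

V ≈ 5.56 V

At node B, R3 is in parallel with the load: R3‖R_L = 32660 Ω.
Below node A the resistance is R2 + (R3‖R_L) = 32780 Ω, so V_A = 7.00 × 32780/41120 = 5.580 V.
Then V_B = V_A × (R3‖R_L)/(R2 + R3‖R_L) = 5.580 × 32660/32780 = 5.56 V.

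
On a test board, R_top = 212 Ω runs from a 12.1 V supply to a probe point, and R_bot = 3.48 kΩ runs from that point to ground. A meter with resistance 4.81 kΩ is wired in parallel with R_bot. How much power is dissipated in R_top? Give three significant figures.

P ≈ 6.24 mW

Total resistance from the source is R_top + (R_bot‖R_L) = 2231 Ω, so I = 12.1/2231 Ω = 5.423 mA.
P = I²·R_top = (5.423 mA)² × 212 Ω = 6.24 mW.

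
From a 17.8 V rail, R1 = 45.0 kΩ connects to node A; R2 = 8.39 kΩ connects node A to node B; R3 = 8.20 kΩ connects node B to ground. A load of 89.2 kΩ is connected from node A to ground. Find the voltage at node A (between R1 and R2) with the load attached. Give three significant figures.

Below node A the series string R2+R3 = 16.59 kΩ sits in parallel with the 89.2 kΩ load: 13.99 kΩ.
V_A = 17.8 × 13.99/(45.0 + 13.99) = 4.22 V.

V ≈ 4.22 V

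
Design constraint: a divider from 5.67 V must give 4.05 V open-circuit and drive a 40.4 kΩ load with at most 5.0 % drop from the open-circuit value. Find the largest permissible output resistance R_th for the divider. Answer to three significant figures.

Loading drop = R_th/(R_th + R_L) ≤ 0.0500, so R_th ≤ R_L · ε/(1−ε) = 40.4 kΩ × 0.0500/0.9500 = 2.13 kΩ.

R_th ≤ 2.13 kΩ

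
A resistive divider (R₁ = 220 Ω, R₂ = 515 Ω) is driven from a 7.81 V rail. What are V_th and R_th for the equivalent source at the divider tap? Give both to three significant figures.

V_th is the open-circuit tap voltage: 7.81 × 515/(220 + 515) = 5.47 V.
With the supply zeroed, R₁ and R₂ appear in parallel from the tap: R_th = R₁‖R₂ = (220 × 515)/735.0 = 154 Ω.

V_th = 5.47 V, R_th = 154 Ω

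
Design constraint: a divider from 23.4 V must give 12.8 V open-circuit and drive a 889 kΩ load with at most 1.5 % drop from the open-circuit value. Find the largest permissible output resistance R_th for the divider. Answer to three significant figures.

Loading drop = R_th/(R_th + R_L) ≤ 0.0150, so R_th ≤ R_L · ε/(1−ε) = 889 kΩ × 0.0150/0.9850 = 13.5 kΩ.

R_th ≤ 13.5 kΩ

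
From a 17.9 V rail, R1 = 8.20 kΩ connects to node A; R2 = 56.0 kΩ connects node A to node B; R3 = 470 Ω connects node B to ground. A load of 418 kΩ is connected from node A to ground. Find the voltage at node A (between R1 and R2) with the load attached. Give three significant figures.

Below node A the series string R2+R3 = 56470 Ω sits in parallel with the 418000 Ω load: 49750 Ω.
V_A = 17.9 × 49750/(8200 + 49750) = 15.4 V.

V ≈ 15.4 V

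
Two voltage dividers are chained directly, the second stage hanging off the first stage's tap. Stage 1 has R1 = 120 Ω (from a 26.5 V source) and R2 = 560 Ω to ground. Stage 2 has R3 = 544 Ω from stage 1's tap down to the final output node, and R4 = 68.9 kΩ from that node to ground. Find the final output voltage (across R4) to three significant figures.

V_out ≈ 21.6 V

Stage 2 presents R3+R4 = 69440 Ω as a load on stage 1's tap.
Stage 1's lower leg becomes R2‖(R3+R4) = 555.5 Ω, so V_mid = 26.5 × 555.5/675.5 = 21.79 V.
Stage 2 is itself unloaded: V_out = V_mid × R4/(R3+R4) = 21.79 × 68900/69440 = 21.6 V.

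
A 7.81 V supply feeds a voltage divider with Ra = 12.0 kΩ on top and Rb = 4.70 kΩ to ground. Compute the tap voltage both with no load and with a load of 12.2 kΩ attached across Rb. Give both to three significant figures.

Unloaded: 2.20 V; loaded: 1.72 V

Open-circuit: V = 7.81 × 4.70/(12.0 + 4.70) = 2.20 V.
With the load, Rb becomes Rb‖R_L = 3.393 kΩ, so V = 7.81 × 3.393/15.39 = 1.72 V.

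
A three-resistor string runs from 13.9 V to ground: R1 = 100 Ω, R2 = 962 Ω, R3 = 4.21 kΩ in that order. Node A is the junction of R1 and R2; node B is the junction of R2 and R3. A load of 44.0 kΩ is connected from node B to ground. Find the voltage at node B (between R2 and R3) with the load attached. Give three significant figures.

V ≈ 10.9 V

At node B, R3 is in parallel with the load: R3‖R_L = 3842 Ω.
Below node A the resistance is R2 + (R3‖R_L) = 4804 Ω, so V_A = 13.9 × 4804/4904 = 13.62 V.
Then V_B = V_A × (R3‖R_L)/(R2 + R3‖R_L) = 13.62 × 3842/4804 = 10.9 V.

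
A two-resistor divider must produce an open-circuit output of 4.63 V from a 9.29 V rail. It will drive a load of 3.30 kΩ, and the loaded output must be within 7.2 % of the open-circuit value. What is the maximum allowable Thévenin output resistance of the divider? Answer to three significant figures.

R_th ≤ 256 Ω

Loading drop = R_th/(R_th + R_L) ≤ 0.0720, so R_th ≤ R_L · ε/(1−ε) = 3.30 kΩ × 0.0720/0.9280 = 256 Ω.
(Any R1, R2 with R2/(R1+R2) = 0.498 and R1‖R2 ≤ 256 Ω will meet the spec.)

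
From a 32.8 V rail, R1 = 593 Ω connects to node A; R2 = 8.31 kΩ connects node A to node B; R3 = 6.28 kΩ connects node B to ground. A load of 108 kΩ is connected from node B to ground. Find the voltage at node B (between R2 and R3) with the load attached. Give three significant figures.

At node B, R3 is in parallel with the load: R3‖R_L = 5935 Ω.
Below node A the resistance is R2 + (R3‖R_L) = 14240 Ω, so V_A = 32.8 × 14240/14840 = 31.49 V.
Then V_B = V_A × (R3‖R_L)/(R2 + R3‖R_L) = 31.49 × 5935/14240 = 13.1 V.

V ≈ 13.1 V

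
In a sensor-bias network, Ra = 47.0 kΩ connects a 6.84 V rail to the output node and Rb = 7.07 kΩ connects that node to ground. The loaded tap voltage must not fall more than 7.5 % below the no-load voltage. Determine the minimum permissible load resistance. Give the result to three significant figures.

Output resistance R_th = Ra‖Rb = (47.0 × 7.07)/54.07 = 6.146 kΩ.
The fractional drop is R_th/(R_th + R_L); requiring this ≤ 0.0750 gives R_L ≥ R_th(1/0.0750 − 1) = 6.146 × 12.33 = 75.8 kΩ.

R_L(min) ≈ 75.8 kΩ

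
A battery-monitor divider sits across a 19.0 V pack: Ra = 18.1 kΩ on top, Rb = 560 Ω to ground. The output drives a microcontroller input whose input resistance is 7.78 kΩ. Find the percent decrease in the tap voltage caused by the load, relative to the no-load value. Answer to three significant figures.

The divider's output (Thévenin) resistance is Ra‖Rb = 543.2 Ω.
Fractional drop under load = R_th/(R_th + R_L) = 543.2 / (543.2 + 7780) = 0.06526.
So the output falls by 6.53 %.

6.53 %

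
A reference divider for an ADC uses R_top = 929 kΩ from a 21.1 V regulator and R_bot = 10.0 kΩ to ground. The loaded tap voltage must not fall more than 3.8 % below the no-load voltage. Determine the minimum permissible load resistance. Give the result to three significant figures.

Output resistance R_th = R_top‖R_bot = (929 × 10.0)/939.0 = 9.894 kΩ.
The fractional drop is R_th/(R_th + R_L); requiring this ≤ 0.0380 gives R_L ≥ R_th(1/0.0380 − 1) = 9.894 × 25.32 = 250 kΩ.

R_L(min) ≈ 250 kΩ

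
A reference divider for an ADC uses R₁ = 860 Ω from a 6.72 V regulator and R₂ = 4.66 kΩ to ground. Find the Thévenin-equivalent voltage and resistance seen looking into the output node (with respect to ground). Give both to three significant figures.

V_th = 5.67 V, R_th = 726 Ω

V_th is the open-circuit tap voltage: 6.72 × 4660/(860 + 4660) = 5.67 V.
With the supply zeroed, R₁ and R₂ appear in parallel from the tap: R_th = R₁‖R₂ = (860 × 4660)/5520 = 726 Ω.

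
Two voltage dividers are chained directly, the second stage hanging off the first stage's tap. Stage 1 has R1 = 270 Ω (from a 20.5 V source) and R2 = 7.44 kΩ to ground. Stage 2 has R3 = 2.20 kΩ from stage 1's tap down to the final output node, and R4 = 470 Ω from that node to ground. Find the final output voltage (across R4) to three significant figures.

Stage 2 presents R3+R4 = 2670 Ω as a load on stage 1's tap.
Stage 1's lower leg becomes R2‖(R3+R4) = 1965 Ω, so V_mid = 20.5 × 1965/2235 = 18.02 V.
Stage 2 is itself unloaded: V_out = V_mid × R4/(R3+R4) = 18.02 × 470/2670 = 3.17 V.

V_out ≈ 3.17 V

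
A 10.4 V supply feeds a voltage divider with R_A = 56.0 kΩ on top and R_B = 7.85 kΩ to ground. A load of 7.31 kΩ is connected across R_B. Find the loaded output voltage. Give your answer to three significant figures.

The load sits in parallel with R_B: R_B‖R_L = (7.85 × 7.31) / (7.85 + 7.31) = 3.785 kΩ.
V_out = 10.4 × 3.785 / (56.0 + 3.785) = 10.4 × 3.785/59.79 = 0.658 V.

V_out ≈ 0.658 V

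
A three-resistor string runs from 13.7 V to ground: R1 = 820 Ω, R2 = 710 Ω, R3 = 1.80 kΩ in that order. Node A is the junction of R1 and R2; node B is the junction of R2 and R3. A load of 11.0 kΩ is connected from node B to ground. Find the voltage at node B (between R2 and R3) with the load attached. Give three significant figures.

V ≈ 6.89 V

At node B, R3 is in parallel with the load: R3‖R_L = 1547 Ω.
Below node A the resistance is R2 + (R3‖R_L) = 2257 Ω, so V_A = 13.7 × 2257/3077 = 10.05 V.
Then V_B = V_A × (R3‖R_L)/(R2 + R3‖R_L) = 10.05 × 1547/2257 = 6.89 V.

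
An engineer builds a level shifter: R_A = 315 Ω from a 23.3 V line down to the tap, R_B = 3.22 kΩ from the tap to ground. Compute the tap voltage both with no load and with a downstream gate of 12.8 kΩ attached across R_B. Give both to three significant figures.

Open-circuit: V = 23.3 × 3220/(315 + 3220) = 21.2 V.
With the load, R_B becomes R_B‖R_L = 2573 Ω, so V = 23.3 × 2573/2888 = 20.8 V.

Unloaded: 21.2 V; loaded: 20.8 V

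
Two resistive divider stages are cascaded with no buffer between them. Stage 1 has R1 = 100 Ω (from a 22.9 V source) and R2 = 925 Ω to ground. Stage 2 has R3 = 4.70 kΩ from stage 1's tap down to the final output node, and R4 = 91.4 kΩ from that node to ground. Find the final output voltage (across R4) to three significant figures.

V_out ≈ 19.6 V

Stage 2 presents R3+R4 = 96100 Ω as a load on stage 1's tap.
Stage 1's lower leg becomes R2‖(R3+R4) = 916.2 Ω, so V_mid = 22.9 × 916.2/1016 = 20.65 V.
Stage 2 is itself unloaded: V_out = V_mid × R4/(R3+R4) = 20.65 × 91400/96100 = 19.6 V.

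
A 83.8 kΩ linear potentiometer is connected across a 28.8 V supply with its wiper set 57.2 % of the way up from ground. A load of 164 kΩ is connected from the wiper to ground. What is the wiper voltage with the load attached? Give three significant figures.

The wiper splits the pot into (1−α)R = 35.87 kΩ above and αR = 47.93 kΩ below.
Lower section ‖ load = 37.09 kΩ.
V_wiper = 28.8 × 37.09/(35.87 + 37.09) = 14.6 V.

V ≈ 14.6 V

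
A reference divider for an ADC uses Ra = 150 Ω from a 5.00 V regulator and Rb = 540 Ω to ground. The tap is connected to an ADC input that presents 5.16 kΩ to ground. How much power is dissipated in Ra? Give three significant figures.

P ≈ 9.19 mW

Total resistance from the source is Ra + (Rb‖R_L) = 638.8 Ω, so I = 5.00/638.8 Ω = 7.827 mA.
P = I²·Ra = (7.827 mA)² × 150 Ω = 9.19 mW.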